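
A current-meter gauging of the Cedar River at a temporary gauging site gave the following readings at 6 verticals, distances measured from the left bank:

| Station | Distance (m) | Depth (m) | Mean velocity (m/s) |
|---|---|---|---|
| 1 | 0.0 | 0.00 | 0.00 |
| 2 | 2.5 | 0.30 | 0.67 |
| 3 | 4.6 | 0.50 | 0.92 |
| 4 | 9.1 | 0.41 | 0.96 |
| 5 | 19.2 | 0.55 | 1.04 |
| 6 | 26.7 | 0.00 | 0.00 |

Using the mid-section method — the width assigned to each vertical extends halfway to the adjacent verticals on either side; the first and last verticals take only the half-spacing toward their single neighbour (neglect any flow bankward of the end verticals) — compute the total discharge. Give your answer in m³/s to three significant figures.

w_2 = (4.6 − 0.0)/2 = 2.3 m; q_2 = 0.67 × 0.30 × 2.3 = 0.4623 m³/s
w_3 = (9.1 − 2.5)/2 = 3.3 m; q_3 = 0.92 × 0.50 × 3.3 = 1.518 m³/s
w_4 = (19.2 − 4.6)/2 = 7.3 m; q_4 = 0.96 × 0.41 × 7.3 = 2.873 m³/s
w_5 = (26.7 − 9.1)/2 = 8.8 m; q_5 = 1.04 × 0.55 × 8.8 = 5.034 m³/s
Stations 1, 6 contribute zero (depth or velocity is 0).
Q = Σ qᵢ = 9.887 m³/s

9.89 m³/s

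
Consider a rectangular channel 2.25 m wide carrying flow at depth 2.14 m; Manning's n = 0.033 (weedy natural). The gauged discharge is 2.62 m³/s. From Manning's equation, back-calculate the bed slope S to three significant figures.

A = b·y = 2.25 × 2.14 = 4.815 m²
P = b + 2y = 2.25 + 2×2.14 = 6.530 m
R = A/P = 4.815/6.530 = 0.7374 m
S = (Q·n / (1·A·R^(2/3)))² = (2.62×0.033 / (1×4.815×0.8162))² = 0.0004840

0.000484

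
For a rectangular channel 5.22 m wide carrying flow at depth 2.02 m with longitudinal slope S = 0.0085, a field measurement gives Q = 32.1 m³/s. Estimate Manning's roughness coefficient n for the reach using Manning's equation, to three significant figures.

A = b·y = 5.22 × 2.02 = 10.54 m²
P = b + 2y = 5.22 + 2×2.02 = 9.260 m
R = A/P = 10.54/9.260 = 1.139 m
n = (1/Q)·A·R^(2/3)·S^(1/2) = (1/32.1) × 10.54 × 1.090 × 0.09220 = 0.03302

0.0330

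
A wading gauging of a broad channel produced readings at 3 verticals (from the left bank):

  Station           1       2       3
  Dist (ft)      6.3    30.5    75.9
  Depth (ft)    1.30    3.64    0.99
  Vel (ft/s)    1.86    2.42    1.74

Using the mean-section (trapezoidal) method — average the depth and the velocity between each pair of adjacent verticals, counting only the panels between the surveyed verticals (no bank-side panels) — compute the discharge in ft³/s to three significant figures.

347 ft³/s

Panel 1-2: Δb = 24.2 ft, d̄ = (1.30+3.64)/2 = 2.47, v̄ = (1.86+2.42)/2 = 2.14 → q = 24.2×2.47×2.14 = 127.9 ft³/s
Panel 2-3: Δb = 45.4 ft, d̄ = (3.64+0.99)/2 = 2.315, v̄ = (2.42+1.74)/2 = 2.08 → q = 45.4×2.315×2.08 = 218.6 ft³/s
Q = Σ q = 346.5 ft³/s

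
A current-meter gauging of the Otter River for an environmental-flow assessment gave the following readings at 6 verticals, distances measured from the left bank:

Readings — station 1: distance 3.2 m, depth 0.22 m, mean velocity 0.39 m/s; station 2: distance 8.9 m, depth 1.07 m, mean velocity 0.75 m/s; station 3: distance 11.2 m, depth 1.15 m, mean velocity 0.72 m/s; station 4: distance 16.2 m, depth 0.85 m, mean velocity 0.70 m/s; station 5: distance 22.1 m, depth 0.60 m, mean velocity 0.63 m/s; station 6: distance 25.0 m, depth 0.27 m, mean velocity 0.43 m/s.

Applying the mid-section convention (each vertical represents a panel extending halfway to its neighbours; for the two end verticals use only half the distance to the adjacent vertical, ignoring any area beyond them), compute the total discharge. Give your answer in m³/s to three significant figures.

11.6 m³/s

w_1 = (8.9 − 3.2)/2 = 2.85 m; q_1 = 0.39 × 0.22 × 2.85 = 0.2445 m³/s
w_2 = (11.2 − 3.2)/2 = 4 m; q_2 = 0.75 × 1.07 × 4 = 3.210 m³/s
w_3 = (16.2 − 8.9)/2 = 3.65 m; q_3 = 0.72 × 1.15 × 3.65 = 3.022 m³/s
w_4 = (22.1 − 11.2)/2 = 5.45 m; q_4 = 0.70 × 0.85 × 5.45 = 3.243 m³/s
w_5 = (25.0 − 16.2)/2 = 4.4 m; q_5 = 0.63 × 0.60 × 4.4 = 1.663 m³/s
w_6 = (25.0 − 22.1)/2 = 1.45 m; q_6 = 0.43 × 0.27 × 1.45 = 0.1683 m³/s
Q = Σ qᵢ = 11.55 m³/s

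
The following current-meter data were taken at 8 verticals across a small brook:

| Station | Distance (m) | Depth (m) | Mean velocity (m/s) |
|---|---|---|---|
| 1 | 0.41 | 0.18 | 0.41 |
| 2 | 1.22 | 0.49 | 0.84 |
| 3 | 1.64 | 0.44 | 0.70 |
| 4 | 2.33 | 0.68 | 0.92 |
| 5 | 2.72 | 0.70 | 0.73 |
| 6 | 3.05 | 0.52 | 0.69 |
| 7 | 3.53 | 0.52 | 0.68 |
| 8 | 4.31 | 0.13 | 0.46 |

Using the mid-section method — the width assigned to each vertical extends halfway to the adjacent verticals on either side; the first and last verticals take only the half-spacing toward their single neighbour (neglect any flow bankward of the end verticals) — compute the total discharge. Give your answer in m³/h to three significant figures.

w_1 = (1.22 − 0.41)/2 = 0.405 m; q_1 = 0.41 × 0.18 × 0.405 = 0.02989 m³/s
w_2 = (1.64 − 0.41)/2 = 0.615 m; q_2 = 0.84 × 0.49 × 0.615 = 0.2531 m³/s
w_3 = (2.33 − 1.22)/2 = 0.555 m; q_3 = 0.70 × 0.44 × 0.555 = 0.1709 m³/s
w_4 = (2.72 − 1.64)/2 = 0.54 m; q_4 = 0.92 × 0.68 × 0.54 = 0.3378 m³/s
w_5 = (3.05 − 2.33)/2 = 0.36 m; q_5 = 0.73 × 0.70 × 0.36 = 0.1840 m³/s
w_6 = (3.53 − 2.72)/2 = 0.405 m; q_6 = 0.69 × 0.52 × 0.405 = 0.1453 m³/s
w_7 = (4.31 − 3.05)/2 = 0.63 m; q_7 = 0.68 × 0.52 × 0.63 = 0.2228 m³/s
w_8 = (4.31 − 3.53)/2 = 0.39 m; q_8 = 0.46 × 0.13 × 0.39 = 0.02332 m³/s
Q = Σ qᵢ = 1.367 m³/s
= 1.367 × 3600 = 4922 m³/h

4920 m³/h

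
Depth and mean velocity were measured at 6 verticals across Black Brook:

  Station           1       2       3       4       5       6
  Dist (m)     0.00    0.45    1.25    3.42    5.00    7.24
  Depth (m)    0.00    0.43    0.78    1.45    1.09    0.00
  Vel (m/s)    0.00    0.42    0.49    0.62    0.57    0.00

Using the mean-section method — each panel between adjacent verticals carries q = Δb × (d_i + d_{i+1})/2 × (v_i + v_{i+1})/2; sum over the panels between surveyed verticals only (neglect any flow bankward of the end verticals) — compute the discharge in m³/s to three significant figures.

3.13 m³/s

Panel 1-2: Δb = 0.45 m, d̄ = (0.00+0.43)/2 = 0.215, v̄ = (0.00+0.42)/2 = 0.21 → q = 0.45×0.215×0.21 = 0.02032 m³/s
Panel 2-3: Δb = 0.8 m, d̄ = (0.43+0.78)/2 = 0.605, v̄ = (0.42+0.49)/2 = 0.455 → q = 0.8×0.605×0.455 = 0.2202 m³/s
Panel 3-4: Δb = 2.17 m, d̄ = (0.78+1.45)/2 = 1.115, v̄ = (0.49+0.62)/2 = 0.555 → q = 2.17×1.115×0.555 = 1.343 m³/s
Panel 4-5: Δb = 1.58 m, d̄ = (1.45+1.09)/2 = 1.27, v̄ = (0.62+0.57)/2 = 0.595 → q = 1.58×1.27×0.595 = 1.194 m³/s
Panel 5-6: Δb = 2.24 m, d̄ = (1.09+0.00)/2 = 0.545, v̄ = (0.57+0.00)/2 = 0.285 → q = 2.24×0.545×0.285 = 0.3479 m³/s
Q = Σ q = 3.125 m³/s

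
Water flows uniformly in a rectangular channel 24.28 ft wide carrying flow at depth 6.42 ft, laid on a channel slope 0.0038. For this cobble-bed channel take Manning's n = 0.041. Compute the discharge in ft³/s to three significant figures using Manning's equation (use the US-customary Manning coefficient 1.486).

A = b·y = 24.28 × 6.42 = 155.9 ft²
P = b + 2y = 24.28 + 2×6.42 = 37.12 ft
R = A/P = 155.9/37.12 = 4.199 ft
Q = (1.486/n)·A·R^(2/3)·S^(1/2) = (1.486/0.041) × 155.9 × 4.199^(2/3) × 0.0038^(1/2) = 906.5 ft³/s

906 ft³/s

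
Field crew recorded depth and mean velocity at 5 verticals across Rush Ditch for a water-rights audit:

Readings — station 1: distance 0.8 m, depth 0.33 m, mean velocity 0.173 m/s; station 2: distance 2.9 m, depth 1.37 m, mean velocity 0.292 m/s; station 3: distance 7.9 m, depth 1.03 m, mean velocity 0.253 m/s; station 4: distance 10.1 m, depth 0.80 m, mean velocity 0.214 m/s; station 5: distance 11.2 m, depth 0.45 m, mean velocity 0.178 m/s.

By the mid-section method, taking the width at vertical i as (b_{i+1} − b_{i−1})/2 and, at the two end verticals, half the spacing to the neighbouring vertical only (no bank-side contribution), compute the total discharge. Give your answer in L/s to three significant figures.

w_1 = (2.9 − 0.8)/2 = 1.05 m; q_1 = 0.173 × 0.33 × 1.05 = 0.05994 m³/s
w_2 = (7.9 − 0.8)/2 = 3.55 m; q_2 = 0.292 × 1.37 × 3.55 = 1.420 m³/s
w_3 = (10.1 − 2.9)/2 = 3.6 m; q_3 = 0.253 × 1.03 × 3.6 = 0.9381 m³/s
w_4 = (11.2 − 7.9)/2 = 1.65 m; q_4 = 0.214 × 0.80 × 1.65 = 0.2825 m³/s
w_5 = (11.2 − 10.1)/2 = 0.55 m; q_5 = 0.178 × 0.45 × 0.55 = 0.04406 m³/s
Q = Σ qᵢ = 2.745 m³/s
= 2.745 × 1000 = 2745 L/s

2740 L/s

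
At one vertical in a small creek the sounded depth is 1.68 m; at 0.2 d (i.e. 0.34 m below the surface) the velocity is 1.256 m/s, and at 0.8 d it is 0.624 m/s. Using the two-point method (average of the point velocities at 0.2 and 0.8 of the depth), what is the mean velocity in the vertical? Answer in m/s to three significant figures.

v̄ = (1.256 + 0.624) / 2 = 0.9400 m/s

0.940 m/s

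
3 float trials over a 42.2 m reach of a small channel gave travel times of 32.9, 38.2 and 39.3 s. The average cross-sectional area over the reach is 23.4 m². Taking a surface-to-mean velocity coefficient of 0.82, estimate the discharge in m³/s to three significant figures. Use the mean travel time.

t̄ = (32.9 + 38.2 + 39.3) / 3 = 36.8 s
v_surface = L / t̄ = 42.2 / 36.8 = 1.147 m/s
v_mean = 0.82 × 1.147 = 0.9403 m/s
Q = A × v_mean = 23.4 × 0.9403 = 22.00 m³/s

22.0 m³/s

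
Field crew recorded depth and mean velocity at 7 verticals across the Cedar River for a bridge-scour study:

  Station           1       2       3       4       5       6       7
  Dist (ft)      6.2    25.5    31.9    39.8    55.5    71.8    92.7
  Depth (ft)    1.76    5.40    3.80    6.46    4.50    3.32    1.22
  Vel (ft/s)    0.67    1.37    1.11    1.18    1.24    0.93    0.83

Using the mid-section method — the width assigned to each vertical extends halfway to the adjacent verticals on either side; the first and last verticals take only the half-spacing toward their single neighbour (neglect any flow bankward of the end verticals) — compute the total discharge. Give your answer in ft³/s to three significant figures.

384 ft³/s

w_1 = (25.5 − 6.2)/2 = 9.65 ft; q_1 = 0.67 × 1.76 × 9.65 = 11.38 ft³/s
w_2 = (31.9 − 6.2)/2 = 12.85 ft; q_2 = 1.37 × 5.40 × 12.85 = 95.06 ft³/s
w_3 = (39.8 − 25.5)/2 = 7.15 ft; q_3 = 1.11 × 3.80 × 7.15 = 30.16 ft³/s
w_4 = (55.5 − 31.9)/2 = 11.8 ft; q_4 = 1.18 × 6.46 × 11.8 = 89.95 ft³/s
w_5 = (71.8 − 39.8)/2 = 16 ft; q_5 = 1.24 × 4.50 × 16 = 89.28 ft³/s
w_6 = (92.7 − 55.5)/2 = 18.6 ft; q_6 = 0.93 × 3.32 × 18.6 = 57.43 ft³/s
w_7 = (92.7 − 71.8)/2 = 10.45 ft; q_7 = 0.83 × 1.22 × 10.45 = 10.58 ft³/s
Q = Σ qᵢ = 383.8 ft³/s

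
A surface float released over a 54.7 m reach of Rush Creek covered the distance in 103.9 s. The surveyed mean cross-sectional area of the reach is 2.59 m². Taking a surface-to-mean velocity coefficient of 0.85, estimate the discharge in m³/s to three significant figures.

1.16 m³/s

v_surface = L / t̄ = 54.7 / 103.9 = 0.5265 m/s
v_mean = 0.85 × 0.5265 = 0.4475 m/s
Q = A × v_mean = 2.59 × 0.4475 = 1.159 m³/s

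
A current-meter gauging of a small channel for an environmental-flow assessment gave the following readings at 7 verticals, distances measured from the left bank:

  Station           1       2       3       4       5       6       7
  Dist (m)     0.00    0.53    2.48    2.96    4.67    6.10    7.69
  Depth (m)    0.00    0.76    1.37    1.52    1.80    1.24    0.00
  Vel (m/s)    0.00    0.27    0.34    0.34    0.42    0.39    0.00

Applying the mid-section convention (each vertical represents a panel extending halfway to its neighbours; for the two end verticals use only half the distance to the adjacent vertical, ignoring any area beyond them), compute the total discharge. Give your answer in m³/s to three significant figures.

w_2 = (2.48 − 0.00)/2 = 1.24 m; q_2 = 0.27 × 0.76 × 1.24 = 0.2544 m³/s
w_3 = (2.96 − 0.53)/2 = 1.215 m; q_3 = 0.34 × 1.37 × 1.215 = 0.5659 m³/s
w_4 = (4.67 − 2.48)/2 = 1.095 m; q_4 = 0.34 × 1.52 × 1.095 = 0.5659 m³/s
w_5 = (6.10 − 2.96)/2 = 1.57 m; q_5 = 0.42 × 1.80 × 1.57 = 1.187 m³/s
w_6 = (7.69 − 4.67)/2 = 1.51 m; q_6 = 0.39 × 1.24 × 1.51 = 0.7302 m³/s
Stations 1, 7 contribute zero (depth or velocity is 0).
Q = Σ qᵢ = 3.303 m³/s

3.30 m³/s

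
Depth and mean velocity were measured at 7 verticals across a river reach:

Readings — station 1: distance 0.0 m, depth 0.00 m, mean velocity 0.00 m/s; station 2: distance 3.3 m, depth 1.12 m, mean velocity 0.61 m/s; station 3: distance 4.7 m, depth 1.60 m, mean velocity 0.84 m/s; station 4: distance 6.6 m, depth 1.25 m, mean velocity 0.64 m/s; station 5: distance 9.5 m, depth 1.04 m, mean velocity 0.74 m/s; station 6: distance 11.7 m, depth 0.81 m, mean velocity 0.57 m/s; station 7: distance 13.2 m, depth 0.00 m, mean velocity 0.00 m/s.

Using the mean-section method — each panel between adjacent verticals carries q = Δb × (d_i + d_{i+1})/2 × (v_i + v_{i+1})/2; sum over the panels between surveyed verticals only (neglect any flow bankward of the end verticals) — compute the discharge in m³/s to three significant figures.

7.74 m³/s

Panel 1-2: Δb = 3.3 m, d̄ = (0.00+1.12)/2 = 0.56, v̄ = (0.00+0.61)/2 = 0.305 → q = 3.3×0.56×0.305 = 0.5636 m³/s
Panel 2-3: Δb = 1.4 m, d̄ = (1.12+1.60)/2 = 1.36, v̄ = (0.61+0.84)/2 = 0.725 → q = 1.4×1.36×0.725 = 1.380 m³/s
Panel 3-4: Δb = 1.9 m, d̄ = (1.60+1.25)/2 = 1.425, v̄ = (0.84+0.64)/2 = 0.74 → q = 1.9×1.425×0.74 = 2.004 m³/s
Panel 4-5: Δb = 2.9 m, d̄ = (1.25+1.04)/2 = 1.145, v̄ = (0.64+0.74)/2 = 0.69 → q = 2.9×1.145×0.69 = 2.291 m³/s
Panel 5-6: Δb = 2.2 m, d̄ = (1.04+0.81)/2 = 0.925, v̄ = (0.74+0.57)/2 = 0.655 → q = 2.2×0.925×0.655 = 1.333 m³/s
Panel 6-7: Δb = 1.5 m, d̄ = (0.81+0.00)/2 = 0.405, v̄ = (0.57+0.00)/2 = 0.285 → q = 1.5×0.405×0.285 = 0.1731 m³/s
Q = Σ q = 7.745 m³/s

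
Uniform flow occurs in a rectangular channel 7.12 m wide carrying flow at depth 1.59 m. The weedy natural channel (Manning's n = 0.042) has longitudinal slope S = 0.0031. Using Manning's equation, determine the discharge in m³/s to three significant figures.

16.0 m³/s

A = b·y = 7.12 × 1.59 = 11.32 m²
P = b + 2y = 7.12 + 2×1.59 = 10.30 m
R = A/P = 11.32/10.30 = 1.099 m
Q = (1/n)·A·R^(2/3)·S^(1/2) = (1/0.042) × 11.32 × 1.099^(2/3) × 0.0031^(1/2) = 15.98 m³/s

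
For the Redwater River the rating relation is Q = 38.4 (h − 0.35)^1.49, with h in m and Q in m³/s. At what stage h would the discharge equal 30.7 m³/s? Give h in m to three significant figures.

h − h₀ = (Q/C)^(1/b) = (30.7/38.4)^(1/1.49) = 0.8605 m
h = 0.35 + 0.8605 = 1.211 m

1.21 m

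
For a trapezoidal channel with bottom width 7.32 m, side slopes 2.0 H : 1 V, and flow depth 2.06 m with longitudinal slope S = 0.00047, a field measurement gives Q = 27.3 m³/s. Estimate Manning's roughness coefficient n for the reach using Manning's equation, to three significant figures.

0.0237

A = (b + z·y)·y = (7.32 + 2.0×2.06)×2.06 = 23.57 m²
P = b + 2y√(1+z²) = 7.32 + 2×2.06×√(1+2.0²) = 16.53 m
R = A/P = 23.57/16.53 = 1.425 m
n = (1/Q)·A·R^(2/3)·S^(1/2) = (1/27.3) × 23.57 × 1.267 × 0.02168 = 0.02370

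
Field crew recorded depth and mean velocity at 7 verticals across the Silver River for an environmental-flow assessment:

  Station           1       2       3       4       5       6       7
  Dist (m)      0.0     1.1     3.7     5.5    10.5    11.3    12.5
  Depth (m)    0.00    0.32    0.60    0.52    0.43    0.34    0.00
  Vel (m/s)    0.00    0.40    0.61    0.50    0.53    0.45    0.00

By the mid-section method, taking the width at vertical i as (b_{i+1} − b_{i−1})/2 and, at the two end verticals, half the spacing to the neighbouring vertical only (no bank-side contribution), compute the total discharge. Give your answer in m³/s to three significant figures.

2.74 m³/s

w_2 = (3.7 − 0.0)/2 = 1.85 m; q_2 = 0.40 × 0.32 × 1.85 = 0.2368 m³/s
w_3 = (5.5 − 1.1)/2 = 2.2 m; q_3 = 0.61 × 0.60 × 2.2 = 0.8052 m³/s
w_4 = (10.5 − 3.7)/2 = 3.4 m; q_4 = 0.50 × 0.52 × 3.4 = 0.8840 m³/s
w_5 = (11.3 − 5.5)/2 = 2.9 m; q_5 = 0.53 × 0.43 × 2.9 = 0.6609 m³/s
w_6 = (12.5 − 10.5)/2 = 1 m; q_6 = 0.45 × 0.34 × 1 = 0.1530 m³/s
Stations 1, 7 contribute zero (depth or velocity is 0).
Q = Σ qᵢ = 2.740 m³/s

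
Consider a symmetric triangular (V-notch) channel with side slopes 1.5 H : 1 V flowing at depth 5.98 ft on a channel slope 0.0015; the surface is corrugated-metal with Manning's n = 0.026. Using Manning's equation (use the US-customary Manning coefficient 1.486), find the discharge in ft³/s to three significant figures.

218 ft³/s

A = z·y² = 1.5×5.98² = 53.64 ft²
P = 2y√(1+z²) = 2×5.98×√(1+1.5²) = 21.56 ft
R = A/P = 53.64/21.56 = 2.488 ft
Q = (1.486/n)·A·R^(2/3)·S^(1/2) = (1.486/0.026) × 53.64 × 2.488^(2/3) × 0.0015^(1/2) = 218.0 ft³/s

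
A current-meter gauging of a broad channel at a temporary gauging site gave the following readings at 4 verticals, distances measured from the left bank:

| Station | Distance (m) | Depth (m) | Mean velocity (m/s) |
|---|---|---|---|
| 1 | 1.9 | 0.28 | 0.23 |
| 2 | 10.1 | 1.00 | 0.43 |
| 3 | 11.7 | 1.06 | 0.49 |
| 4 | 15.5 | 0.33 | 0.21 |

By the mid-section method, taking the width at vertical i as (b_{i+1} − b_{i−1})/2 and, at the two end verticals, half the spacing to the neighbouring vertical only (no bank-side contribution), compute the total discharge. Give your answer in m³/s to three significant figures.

3.91 m³/s

w_1 = (10.1 − 1.9)/2 = 4.1 m; q_1 = 0.23 × 0.28 × 4.1 = 0.2640 m³/s
w_2 = (11.7 − 1.9)/2 = 4.9 m; q_2 = 0.43 × 1.00 × 4.9 = 2.107 m³/s
w_3 = (15.5 − 10.1)/2 = 2.7 m; q_3 = 0.49 × 1.06 × 2.7 = 1.402 m³/s
w_4 = (15.5 − 11.7)/2 = 1.9 m; q_4 = 0.21 × 0.33 × 1.9 = 0.1317 m³/s
Q = Σ qᵢ = 3.905 m³/s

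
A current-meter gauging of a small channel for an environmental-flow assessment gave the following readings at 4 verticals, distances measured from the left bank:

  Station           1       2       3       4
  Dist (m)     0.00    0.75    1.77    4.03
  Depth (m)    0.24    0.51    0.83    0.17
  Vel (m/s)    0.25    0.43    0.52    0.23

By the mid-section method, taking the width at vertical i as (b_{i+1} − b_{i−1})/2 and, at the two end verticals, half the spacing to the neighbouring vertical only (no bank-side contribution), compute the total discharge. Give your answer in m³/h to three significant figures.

w_1 = (0.75 − 0.00)/2 = 0.375 m; q_1 = 0.25 × 0.24 × 0.375 = 0.02250 m³/s
w_2 = (1.77 − 0.00)/2 = 0.885 m; q_2 = 0.43 × 0.51 × 0.885 = 0.1941 m³/s
w_3 = (4.03 − 0.75)/2 = 1.64 m; q_3 = 0.52 × 0.83 × 1.64 = 0.7078 m³/s
w_4 = (4.03 − 1.77)/2 = 1.13 m; q_4 = 0.23 × 0.17 × 1.13 = 0.04418 m³/s
Q = Σ qᵢ = 0.9686 m³/s
= 0.9686 × 3600 = 3487 m³/h

3490 m³/h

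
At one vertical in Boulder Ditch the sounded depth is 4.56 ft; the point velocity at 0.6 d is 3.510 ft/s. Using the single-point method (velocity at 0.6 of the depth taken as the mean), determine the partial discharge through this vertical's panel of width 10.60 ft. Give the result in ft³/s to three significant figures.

170 ft³/s

v̄ = v₀.₆ = 3.510 ft/s
q = v̄ × d × w = 3.510 × 4.56 × 10.60 = 169.7 ft³/s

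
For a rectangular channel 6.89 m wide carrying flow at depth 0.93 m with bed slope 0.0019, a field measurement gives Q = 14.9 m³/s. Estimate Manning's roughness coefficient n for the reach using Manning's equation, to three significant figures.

0.0152

A = b·y = 6.89 × 0.93 = 6.408 m²
P = b + 2y = 6.89 + 2×0.93 = 8.750 m
R = A/P = 6.408/8.750 = 0.7323 m
n = (1/Q)·A·R^(2/3)·S^(1/2) = (1/14.9) × 6.408 × 0.8124 × 0.04359 = 0.01523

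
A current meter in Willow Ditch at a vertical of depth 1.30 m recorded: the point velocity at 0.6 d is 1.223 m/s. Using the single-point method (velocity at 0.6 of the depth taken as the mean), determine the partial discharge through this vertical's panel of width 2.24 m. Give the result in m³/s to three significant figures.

3.56 m³/s

v̄ = v₀.₆ = 1.223 m/s
q = v̄ × d × w = 1.223 × 1.30 × 2.24 = 3.561 m³/s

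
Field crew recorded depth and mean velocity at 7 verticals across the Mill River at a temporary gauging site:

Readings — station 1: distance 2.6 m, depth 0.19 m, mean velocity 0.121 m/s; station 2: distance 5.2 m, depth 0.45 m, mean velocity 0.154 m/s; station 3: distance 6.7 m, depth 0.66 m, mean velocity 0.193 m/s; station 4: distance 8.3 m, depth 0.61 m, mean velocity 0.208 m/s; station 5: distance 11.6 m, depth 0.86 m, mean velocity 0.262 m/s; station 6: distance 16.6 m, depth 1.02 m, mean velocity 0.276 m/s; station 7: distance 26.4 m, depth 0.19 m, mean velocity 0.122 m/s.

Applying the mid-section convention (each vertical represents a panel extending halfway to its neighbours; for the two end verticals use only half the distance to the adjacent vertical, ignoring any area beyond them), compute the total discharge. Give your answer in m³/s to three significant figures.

w_1 = (5.2 − 2.6)/2 = 1.3 m; q_1 = 0.121 × 0.19 × 1.3 = 0.02989 m³/s
w_2 = (6.7 − 2.6)/2 = 2.05 m; q_2 = 0.154 × 0.45 × 2.05 = 0.1421 m³/s
w_3 = (8.3 − 5.2)/2 = 1.55 m; q_3 = 0.193 × 0.66 × 1.55 = 0.1974 m³/s
w_4 = (11.6 − 6.7)/2 = 2.45 m; q_4 = 0.208 × 0.61 × 2.45 = 0.3109 m³/s
w_5 = (16.6 − 8.3)/2 = 4.15 m; q_5 = 0.262 × 0.86 × 4.15 = 0.9351 m³/s
w_6 = (26.4 − 11.6)/2 = 7.4 m; q_6 = 0.276 × 1.02 × 7.4 = 2.083 m³/s
w_7 = (26.4 − 16.6)/2 = 4.9 m; q_7 = 0.122 × 0.19 × 4.9 = 0.1136 m³/s
Q = Σ qᵢ = 3.812 m³/s

3.81 m³/s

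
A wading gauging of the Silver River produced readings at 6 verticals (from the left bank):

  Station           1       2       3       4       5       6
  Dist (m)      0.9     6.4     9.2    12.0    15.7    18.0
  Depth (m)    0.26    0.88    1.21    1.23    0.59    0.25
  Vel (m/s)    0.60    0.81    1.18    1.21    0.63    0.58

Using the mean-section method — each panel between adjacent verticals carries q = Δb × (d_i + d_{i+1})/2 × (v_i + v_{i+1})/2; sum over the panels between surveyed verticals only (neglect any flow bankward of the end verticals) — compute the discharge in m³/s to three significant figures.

Panel 1-2: Δb = 5.5 m, d̄ = (0.26+0.88)/2 = 0.57, v̄ = (0.60+0.81)/2 = 0.705 → q = 5.5×0.57×0.705 = 2.210 m³/s
Panel 2-3: Δb = 2.8 m, d̄ = (0.88+1.21)/2 = 1.045, v̄ = (0.81+1.18)/2 = 0.995 → q = 2.8×1.045×0.995 = 2.911 m³/s
Panel 3-4: Δb = 2.8 m, d̄ = (1.21+1.23)/2 = 1.22, v̄ = (1.18+1.21)/2 = 1.195 → q = 2.8×1.22×1.195 = 4.082 m³/s
Panel 4-5: Δb = 3.7 m, d̄ = (1.23+0.59)/2 = 0.91, v̄ = (1.21+0.63)/2 = 0.92 → q = 3.7×0.91×0.92 = 3.098 m³/s
Panel 5-6: Δb = 2.3 m, d̄ = (0.59+0.25)/2 = 0.42, v̄ = (0.63+0.58)/2 = 0.605 → q = 2.3×0.42×0.605 = 0.5844 m³/s
Q = Σ q = 12.89 m³/s

12.9 m³/s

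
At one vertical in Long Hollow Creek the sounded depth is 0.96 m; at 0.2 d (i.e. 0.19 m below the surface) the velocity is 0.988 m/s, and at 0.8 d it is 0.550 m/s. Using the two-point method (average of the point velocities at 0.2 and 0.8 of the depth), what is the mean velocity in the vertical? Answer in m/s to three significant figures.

v̄ = (0.988 + 0.550) / 2 = 0.7690 m/s

0.769 m/s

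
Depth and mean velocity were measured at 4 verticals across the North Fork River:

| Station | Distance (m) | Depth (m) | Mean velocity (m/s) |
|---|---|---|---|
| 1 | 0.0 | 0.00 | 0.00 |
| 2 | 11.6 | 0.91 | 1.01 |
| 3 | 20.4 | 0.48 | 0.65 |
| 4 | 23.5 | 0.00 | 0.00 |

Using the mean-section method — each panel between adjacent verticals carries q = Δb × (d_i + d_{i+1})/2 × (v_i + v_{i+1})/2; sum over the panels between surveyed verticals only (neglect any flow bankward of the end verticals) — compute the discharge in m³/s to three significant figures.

Panel 1-2: Δb = 11.6 m, d̄ = (0.00+0.91)/2 = 0.455, v̄ = (0.00+1.01)/2 = 0.505 → q = 11.6×0.455×0.505 = 2.665 m³/s
Panel 2-3: Δb = 8.8 m, d̄ = (0.91+0.48)/2 = 0.695, v̄ = (1.01+0.65)/2 = 0.83 → q = 8.8×0.695×0.83 = 5.076 m³/s
Panel 3-4: Δb = 3.1 m, d̄ = (0.48+0.00)/2 = 0.24, v̄ = (0.65+0.00)/2 = 0.325 → q = 3.1×0.24×0.325 = 0.2418 m³/s
Q = Σ q = 7.983 m³/s

7.98 m³/s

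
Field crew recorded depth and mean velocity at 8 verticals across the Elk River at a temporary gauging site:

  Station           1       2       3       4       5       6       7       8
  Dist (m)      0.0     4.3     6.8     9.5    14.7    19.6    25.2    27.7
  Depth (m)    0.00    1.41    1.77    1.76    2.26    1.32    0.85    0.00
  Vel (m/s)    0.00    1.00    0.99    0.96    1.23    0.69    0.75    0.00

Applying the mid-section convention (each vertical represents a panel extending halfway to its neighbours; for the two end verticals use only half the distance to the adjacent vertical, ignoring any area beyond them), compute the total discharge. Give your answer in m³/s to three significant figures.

w_2 = (6.8 − 0.0)/2 = 3.4 m; q_2 = 1.00 × 1.41 × 3.4 = 4.794 m³/s
w_3 = (9.5 − 4.3)/2 = 2.6 m; q_3 = 0.99 × 1.77 × 2.6 = 4.556 m³/s
w_4 = (14.7 − 6.8)/2 = 3.95 m; q_4 = 0.96 × 1.76 × 3.95 = 6.674 m³/s
w_5 = (19.6 − 9.5)/2 = 5.05 m; q_5 = 1.23 × 2.26 × 5.05 = 14.04 m³/s
w_6 = (25.2 − 14.7)/2 = 5.25 m; q_6 = 0.69 × 1.32 × 5.25 = 4.782 m³/s
w_7 = (27.7 − 19.6)/2 = 4.05 m; q_7 = 0.75 × 0.85 × 4.05 = 2.582 m³/s
Stations 1, 8 contribute zero (depth or velocity is 0).
Q = Σ qᵢ = 37.43 m³/s

37.4 m³/s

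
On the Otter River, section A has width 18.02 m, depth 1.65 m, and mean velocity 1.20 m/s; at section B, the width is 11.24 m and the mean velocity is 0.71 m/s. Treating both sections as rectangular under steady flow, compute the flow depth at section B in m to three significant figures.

Q = A₁V₁ = (18.02×1.65) × 1.20 = 35.68 m³/s
d₂ = Q/(b₂ V₂) = 35.68/(11.24×0.71) = 4.471 m

4.47 m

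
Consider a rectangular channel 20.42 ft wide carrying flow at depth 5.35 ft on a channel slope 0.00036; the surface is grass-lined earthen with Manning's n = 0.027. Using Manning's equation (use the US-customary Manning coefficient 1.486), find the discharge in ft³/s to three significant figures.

264 ft³/s

A = b·y = 20.42 × 5.35 = 109.2 ft²
P = b + 2y = 20.42 + 2×5.35 = 31.12 ft
R = A/P = 109.2/31.12 = 3.511 ft
Q = (1.486/n)·A·R^(2/3)·S^(1/2) = (1.486/0.027) × 109.2 × 3.511^(2/3) × 0.00036^(1/2) = 263.5 ft³/s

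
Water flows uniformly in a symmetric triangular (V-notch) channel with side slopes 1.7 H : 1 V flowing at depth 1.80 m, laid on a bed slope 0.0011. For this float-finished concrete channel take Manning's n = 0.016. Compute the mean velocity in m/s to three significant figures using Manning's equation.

1.75 m/s

A = z·y² = 1.7×1.80² = 5.508 m²
P = 2y√(1+z²) = 2×1.80×√(1+1.7²) = 7.100 m
R = A/P = 5.508/7.100 = 0.7757 m
Q = (1/n)·A·R^(2/3)·S^(1/2) = (1/0.016) × 5.508 × 0.7757^(2/3) × 0.0011^(1/2) = 9.639 m³/s
V = Q/A = 9.639/5.508 = 1.750 m/s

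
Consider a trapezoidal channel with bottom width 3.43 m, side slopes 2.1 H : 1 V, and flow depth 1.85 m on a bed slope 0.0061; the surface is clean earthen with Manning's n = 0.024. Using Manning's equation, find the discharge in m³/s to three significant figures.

47.6 m³/s

A = (b + z·y)·y = (3.43 + 2.1×1.85)×1.85 = 13.53 m²
P = b + 2y√(1+z²) = 3.43 + 2×1.85×√(1+2.1²) = 12.04 m
R = A/P = 13.53/12.04 = 1.124 m
Q = (1/n)·A·R^(2/3)·S^(1/2) = (1/0.024) × 13.53 × 1.124^(2/3) × 0.0061^(1/2) = 47.62 m³/s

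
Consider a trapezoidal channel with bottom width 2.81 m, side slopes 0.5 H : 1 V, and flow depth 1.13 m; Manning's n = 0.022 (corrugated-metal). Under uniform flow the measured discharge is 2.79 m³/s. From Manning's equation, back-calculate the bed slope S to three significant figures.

0.000405

A = (b + z·y)·y = (2.81 + 0.5×1.13)×1.13 = 3.814 m²
P = b + 2y√(1+z²) = 2.81 + 2×1.13×√(1+0.5²) = 5.337 m
R = A/P = 3.814/5.337 = 0.7146 m
S = (Q·n / (1·A·R^(2/3)))² = (2.79×0.022 / (1×3.814×0.7993))² = 0.0004054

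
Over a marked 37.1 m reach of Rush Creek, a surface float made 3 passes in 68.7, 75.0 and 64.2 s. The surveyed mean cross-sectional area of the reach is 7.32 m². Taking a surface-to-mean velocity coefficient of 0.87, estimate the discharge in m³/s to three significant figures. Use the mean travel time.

3.41 m³/s

t̄ = (68.7 + 75.0 + 64.2) / 3 = 69.3 s
v_surface = L / t̄ = 37.1 / 69.3 = 0.5354 m/s
v_mean = 0.87 × 0.5354 = 0.4658 m/s
Q = A × v_mean = 7.32 × 0.4658 = 3.409 m³/s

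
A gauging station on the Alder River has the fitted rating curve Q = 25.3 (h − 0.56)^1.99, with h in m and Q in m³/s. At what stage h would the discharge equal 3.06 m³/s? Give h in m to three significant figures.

0.906 m

h − h₀ = (Q/C)^(1/b) = (3.06/25.3)^(1/1.99) = 0.3459 m
h = 0.56 + 0.3459 = 0.9059 m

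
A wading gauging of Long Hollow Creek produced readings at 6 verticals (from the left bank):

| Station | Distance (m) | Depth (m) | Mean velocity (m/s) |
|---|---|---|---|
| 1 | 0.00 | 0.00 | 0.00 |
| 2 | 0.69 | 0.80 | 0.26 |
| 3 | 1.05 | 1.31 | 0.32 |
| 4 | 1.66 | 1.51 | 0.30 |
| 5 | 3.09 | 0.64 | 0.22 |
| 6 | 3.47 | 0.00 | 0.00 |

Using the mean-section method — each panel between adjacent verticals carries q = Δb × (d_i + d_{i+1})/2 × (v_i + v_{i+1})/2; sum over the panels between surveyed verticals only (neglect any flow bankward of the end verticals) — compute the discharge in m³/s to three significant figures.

Panel 1-2: Δb = 0.69 m, d̄ = (0.00+0.80)/2 = 0.4, v̄ = (0.00+0.26)/2 = 0.13 → q = 0.69×0.4×0.13 = 0.03588 m³/s
Panel 2-3: Δb = 0.36 m, d̄ = (0.80+1.31)/2 = 1.055, v̄ = (0.26+0.32)/2 = 0.29 → q = 0.36×1.055×0.29 = 0.1101 m³/s
Panel 3-4: Δb = 0.61 m, d̄ = (1.31+1.51)/2 = 1.41, v̄ = (0.32+0.30)/2 = 0.31 → q = 0.61×1.41×0.31 = 0.2666 m³/s
Panel 4-5: Δb = 1.43 m, d̄ = (1.51+0.64)/2 = 1.075, v̄ = (0.30+0.22)/2 = 0.26 → q = 1.43×1.075×0.26 = 0.3997 m³/s
Panel 5-6: Δb = 0.38 m, d̄ = (0.64+0.00)/2 = 0.32, v̄ = (0.22+0.00)/2 = 0.11 → q = 0.38×0.32×0.11 = 0.01338 m³/s
Q = Σ q = 0.8257 m³/s

0.826 m³/s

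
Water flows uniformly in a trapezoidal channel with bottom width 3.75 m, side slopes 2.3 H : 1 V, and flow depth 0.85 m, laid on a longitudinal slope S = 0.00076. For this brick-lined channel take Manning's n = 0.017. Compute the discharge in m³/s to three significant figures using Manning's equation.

5.63 m³/s

A = (b + z·y)·y = (3.75 + 2.3×0.85)×0.85 = 4.849 m²
P = b + 2y√(1+z²) = 3.75 + 2×0.85×√(1+2.3²) = 8.014 m
R = A/P = 4.849/8.014 = 0.6051 m
Q = (1/n)·A·R^(2/3)·S^(1/2) = (1/0.017) × 4.849 × 0.6051^(2/3) × 0.00076^(1/2) = 5.626 m³/s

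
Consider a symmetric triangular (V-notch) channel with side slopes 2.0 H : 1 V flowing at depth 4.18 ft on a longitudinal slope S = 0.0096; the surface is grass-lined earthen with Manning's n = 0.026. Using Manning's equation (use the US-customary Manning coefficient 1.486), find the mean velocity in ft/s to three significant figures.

8.50 ft/s

A = z·y² = 2.0×4.18² = 34.94 ft²
P = 2y√(1+z²) = 2×4.18×√(1+2.0²) = 18.69 ft
R = A/P = 34.94/18.69 = 1.869 ft
Q = (1.486/n)·A·R^(2/3)·S^(1/2) = (1.486/0.026) × 34.94 × 1.869^(2/3) × 0.0096^(1/2) = 297.0 ft³/s
V = Q/A = 297.0/34.94 = 8.498 ft/s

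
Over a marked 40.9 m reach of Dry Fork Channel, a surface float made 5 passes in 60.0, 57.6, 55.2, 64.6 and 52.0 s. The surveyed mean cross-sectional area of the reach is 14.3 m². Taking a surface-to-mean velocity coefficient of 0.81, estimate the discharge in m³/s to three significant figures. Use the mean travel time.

t̄ = (60.0 + 57.6 + 55.2 + 64.6 + 52.0) / 5 = 57.88 s
v_surface = L / t̄ = 40.9 / 57.88 = 0.7066 m/s
v_mean = 0.81 × 0.7066 = 0.5724 m/s
Q = A × v_mean = 14.3 × 0.5724 = 8.185 m³/s

8.18 m³/s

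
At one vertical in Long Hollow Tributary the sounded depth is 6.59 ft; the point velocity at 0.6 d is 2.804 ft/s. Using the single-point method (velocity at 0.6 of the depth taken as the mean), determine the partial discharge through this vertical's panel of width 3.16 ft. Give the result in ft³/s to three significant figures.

v̄ = v₀.₆ = 2.804 ft/s
q = v̄ × d × w = 2.804 × 6.59 × 3.16 = 58.39 ft³/s

58.4 ft³/s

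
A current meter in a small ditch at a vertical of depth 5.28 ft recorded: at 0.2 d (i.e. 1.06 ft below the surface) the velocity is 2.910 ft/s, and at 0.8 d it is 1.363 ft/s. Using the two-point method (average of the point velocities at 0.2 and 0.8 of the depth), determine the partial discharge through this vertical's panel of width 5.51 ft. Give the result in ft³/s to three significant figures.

v̄ = (2.910 + 1.363) / 2 = 2.137 ft/s
q = v̄ × d × w = 2.137 × 5.28 × 5.51 = 62.16 ft³/s

62.2 ft³/s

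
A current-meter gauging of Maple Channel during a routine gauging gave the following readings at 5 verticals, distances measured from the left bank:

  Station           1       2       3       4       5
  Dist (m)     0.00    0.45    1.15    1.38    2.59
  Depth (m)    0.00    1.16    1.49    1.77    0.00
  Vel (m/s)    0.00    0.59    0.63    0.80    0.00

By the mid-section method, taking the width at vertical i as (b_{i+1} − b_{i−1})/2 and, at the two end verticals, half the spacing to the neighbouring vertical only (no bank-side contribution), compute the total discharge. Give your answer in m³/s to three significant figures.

1.85 m³/s

w_2 = (1.15 − 0.00)/2 = 0.575 m; q_2 = 0.59 × 1.16 × 0.575 = 0.3935 m³/s
w_3 = (1.38 − 0.45)/2 = 0.465 m; q_3 = 0.63 × 1.49 × 0.465 = 0.4365 m³/s
w_4 = (2.59 − 1.15)/2 = 0.72 m; q_4 = 0.80 × 1.77 × 0.72 = 1.020 m³/s
Stations 1, 5 contribute zero (depth or velocity is 0).
Q = Σ qᵢ = 1.850 m³/s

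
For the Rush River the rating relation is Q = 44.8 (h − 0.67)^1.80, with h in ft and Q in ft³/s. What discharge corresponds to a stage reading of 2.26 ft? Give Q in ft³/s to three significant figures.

Q = 44.8 × (2.26 − 0.67)^1.80 = 44.8 × 1.59^1.80 = 103.2 ft³/s

103 ft³/s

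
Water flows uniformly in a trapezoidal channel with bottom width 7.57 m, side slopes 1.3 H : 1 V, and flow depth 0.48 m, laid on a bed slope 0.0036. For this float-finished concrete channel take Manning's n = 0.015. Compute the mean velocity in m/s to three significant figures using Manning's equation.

2.28 m/s

A = (b + z·y)·y = (7.57 + 1.3×0.48)×0.48 = 3.933 m²
P = b + 2y√(1+z²) = 7.57 + 2×0.48×√(1+1.3²) = 9.145 m
R = A/P = 3.933/9.145 = 0.4301 m
Q = (1/n)·A·R^(2/3)·S^(1/2) = (1/0.015) × 3.933 × 0.4301^(2/3) × 0.0036^(1/2) = 8.964 m³/s
V = Q/A = 8.964/3.933 = 2.279 m/s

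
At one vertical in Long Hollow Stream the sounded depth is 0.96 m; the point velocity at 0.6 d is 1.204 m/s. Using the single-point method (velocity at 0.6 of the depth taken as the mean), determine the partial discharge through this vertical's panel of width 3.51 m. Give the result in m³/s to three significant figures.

4.06 m³/s

v̄ = v₀.₆ = 1.204 m/s
q = v̄ × d × w = 1.204 × 0.96 × 3.51 = 4.057 m³/s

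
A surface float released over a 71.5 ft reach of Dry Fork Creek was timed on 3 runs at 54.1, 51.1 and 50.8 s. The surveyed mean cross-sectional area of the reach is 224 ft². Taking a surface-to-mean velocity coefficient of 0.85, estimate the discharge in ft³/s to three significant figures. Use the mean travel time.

262 ft³/s

t̄ = (54.1 + 51.1 + 50.8) / 3 = 52 s
v_surface = L / t̄ = 71.5 / 52 = 1.375 ft/s
v_mean = 0.85 × 1.375 = 1.169 ft/s
Q = A × v_mean = 224 × 1.169 = 261.8 ft³/s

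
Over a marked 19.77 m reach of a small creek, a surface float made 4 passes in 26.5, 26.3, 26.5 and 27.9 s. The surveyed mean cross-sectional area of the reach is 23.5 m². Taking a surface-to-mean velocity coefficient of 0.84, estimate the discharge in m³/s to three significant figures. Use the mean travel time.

t̄ = (26.5 + 26.3 + 26.5 + 27.9) / 4 = 26.8 s
v_surface = L / t̄ = 19.77 / 26.8 = 0.7377 m/s
v_mean = 0.84 × 0.7377 = 0.6197 m/s
Q = A × v_mean = 23.5 × 0.6197 = 14.56 m³/s

14.6 m³/s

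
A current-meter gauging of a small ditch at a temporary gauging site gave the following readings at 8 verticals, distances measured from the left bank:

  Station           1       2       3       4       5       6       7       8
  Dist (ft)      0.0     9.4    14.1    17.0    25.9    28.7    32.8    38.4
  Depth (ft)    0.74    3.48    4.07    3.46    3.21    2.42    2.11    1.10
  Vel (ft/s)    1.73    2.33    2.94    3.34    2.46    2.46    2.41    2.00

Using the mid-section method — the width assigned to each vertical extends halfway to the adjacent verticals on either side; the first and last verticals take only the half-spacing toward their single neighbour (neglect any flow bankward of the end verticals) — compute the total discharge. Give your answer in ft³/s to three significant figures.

274 ft³/s

w_1 = (9.4 − 0.0)/2 = 4.7 ft; q_1 = 1.73 × 0.74 × 4.7 = 6.017 ft³/s
w_2 = (14.1 − 0.0)/2 = 7.05 ft; q_2 = 2.33 × 3.48 × 7.05 = 57.16 ft³/s
w_3 = (17.0 − 9.4)/2 = 3.8 ft; q_3 = 2.94 × 4.07 × 3.8 = 45.47 ft³/s
w_4 = (25.9 − 14.1)/2 = 5.9 ft; q_4 = 3.34 × 3.46 × 5.9 = 68.18 ft³/s
w_5 = (28.7 − 17.0)/2 = 5.85 ft; q_5 = 2.46 × 3.21 × 5.85 = 46.20 ft³/s
w_6 = (32.8 − 25.9)/2 = 3.45 ft; q_6 = 2.46 × 2.42 × 3.45 = 20.54 ft³/s
w_7 = (38.4 − 28.7)/2 = 4.85 ft; q_7 = 2.41 × 2.11 × 4.85 = 24.66 ft³/s
w_8 = (38.4 − 32.8)/2 = 2.8 ft; q_8 = 2.00 × 1.10 × 2.8 = 6.160 ft³/s
Q = Σ qᵢ = 274.4 ft³/s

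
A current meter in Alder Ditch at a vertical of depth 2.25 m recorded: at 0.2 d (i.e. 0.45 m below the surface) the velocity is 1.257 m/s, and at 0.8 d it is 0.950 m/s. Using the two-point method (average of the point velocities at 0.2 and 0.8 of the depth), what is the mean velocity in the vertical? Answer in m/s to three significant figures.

v̄ = (1.257 + 0.950) / 2 = 1.104 m/s

1.10 m/s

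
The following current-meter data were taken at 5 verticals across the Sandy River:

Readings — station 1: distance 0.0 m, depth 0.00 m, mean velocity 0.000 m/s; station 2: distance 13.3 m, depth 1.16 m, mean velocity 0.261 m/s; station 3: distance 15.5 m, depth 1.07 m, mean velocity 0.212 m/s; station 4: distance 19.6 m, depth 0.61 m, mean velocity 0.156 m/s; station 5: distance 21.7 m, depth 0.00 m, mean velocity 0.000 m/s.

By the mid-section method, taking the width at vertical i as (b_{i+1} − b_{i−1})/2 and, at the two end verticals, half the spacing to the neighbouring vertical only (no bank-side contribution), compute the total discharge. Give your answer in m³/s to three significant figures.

w_2 = (15.5 − 0.0)/2 = 7.75 m; q_2 = 0.261 × 1.16 × 7.75 = 2.346 m³/s
w_3 = (19.6 − 13.3)/2 = 3.15 m; q_3 = 0.212 × 1.07 × 3.15 = 0.7145 m³/s
w_4 = (21.7 − 15.5)/2 = 3.1 m; q_4 = 0.156 × 0.61 × 3.1 = 0.2950 m³/s
Stations 1, 5 contribute zero (depth or velocity is 0).
Q = Σ qᵢ = 3.356 m³/s

3.36 m³/s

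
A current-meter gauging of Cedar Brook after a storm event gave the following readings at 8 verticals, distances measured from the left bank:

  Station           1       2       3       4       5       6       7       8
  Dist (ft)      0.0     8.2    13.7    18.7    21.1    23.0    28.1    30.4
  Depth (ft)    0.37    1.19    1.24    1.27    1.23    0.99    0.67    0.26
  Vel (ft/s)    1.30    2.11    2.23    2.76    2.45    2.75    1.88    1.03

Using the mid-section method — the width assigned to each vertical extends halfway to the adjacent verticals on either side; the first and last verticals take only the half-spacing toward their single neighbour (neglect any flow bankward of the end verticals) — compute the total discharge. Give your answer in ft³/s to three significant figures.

w_1 = (8.2 − 0.0)/2 = 4.1 ft; q_1 = 1.30 × 0.37 × 4.1 = 1.972 ft³/s
w_2 = (13.7 − 0.0)/2 = 6.85 ft; q_2 = 2.11 × 1.19 × 6.85 = 17.20 ft³/s
w_3 = (18.7 − 8.2)/2 = 5.25 ft; q_3 = 2.23 × 1.24 × 5.25 = 14.52 ft³/s
w_4 = (21.1 − 13.7)/2 = 3.7 ft; q_4 = 2.76 × 1.27 × 3.7 = 12.97 ft³/s
w_5 = (23.0 − 18.7)/2 = 2.15 ft; q_5 = 2.45 × 1.23 × 2.15 = 6.479 ft³/s
w_6 = (28.1 − 21.1)/2 = 3.5 ft; q_6 = 2.75 × 0.99 × 3.5 = 9.529 ft³/s
w_7 = (30.4 − 23.0)/2 = 3.7 ft; q_7 = 1.88 × 0.67 × 3.7 = 4.661 ft³/s
w_8 = (30.4 − 28.1)/2 = 1.15 ft; q_8 = 1.03 × 0.26 × 1.15 = 0.3080 ft³/s
Q = Σ qᵢ = 67.63 ft³/s

67.6 ft³/s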